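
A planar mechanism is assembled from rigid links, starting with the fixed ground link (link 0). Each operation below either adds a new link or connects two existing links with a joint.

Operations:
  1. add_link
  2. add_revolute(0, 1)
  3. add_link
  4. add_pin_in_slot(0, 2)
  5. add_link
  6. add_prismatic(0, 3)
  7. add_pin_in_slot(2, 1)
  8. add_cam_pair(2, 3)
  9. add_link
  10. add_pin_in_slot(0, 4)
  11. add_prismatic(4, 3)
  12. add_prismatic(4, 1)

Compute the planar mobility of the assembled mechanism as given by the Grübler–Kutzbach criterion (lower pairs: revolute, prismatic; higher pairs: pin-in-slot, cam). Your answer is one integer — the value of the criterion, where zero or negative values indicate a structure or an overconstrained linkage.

(L,J1,J2)=(1,0,0); link0 fixed
link1: (2,0,0)
R 0-1 [J1]: (2,1,0)
link2: (3,1,0)
PS 0-2 [J2]: (3,1,1)
link3: (4,1,1)
P 0-3 [J1]: (4,2,1)
PS 2-1 [J2]: (4,2,2)
C 2-3 [J2]: (4,2,3)
link4: (5,2,3)
PS 0-4 [J2]: (5,2,4)
P 4-3 [J1]: (5,3,4)
P 4-1 [J1]: (5,4,4)
Grübler: 3·4 − 2·4 − 4 = 0

M = 0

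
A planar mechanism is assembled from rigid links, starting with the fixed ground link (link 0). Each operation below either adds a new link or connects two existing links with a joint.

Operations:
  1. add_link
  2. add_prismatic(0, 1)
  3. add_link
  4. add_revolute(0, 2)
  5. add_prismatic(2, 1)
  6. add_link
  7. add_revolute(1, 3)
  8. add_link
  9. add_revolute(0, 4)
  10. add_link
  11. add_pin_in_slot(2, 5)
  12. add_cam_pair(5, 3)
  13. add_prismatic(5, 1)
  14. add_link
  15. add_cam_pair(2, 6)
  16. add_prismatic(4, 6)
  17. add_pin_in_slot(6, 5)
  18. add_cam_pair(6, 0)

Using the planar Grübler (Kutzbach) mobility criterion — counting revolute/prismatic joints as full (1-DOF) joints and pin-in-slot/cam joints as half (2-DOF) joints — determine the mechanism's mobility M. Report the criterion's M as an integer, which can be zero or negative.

M = -1

ground; <1,0,0>
#1 <2,0,0>
P:0↔1 J1 <2,1,0>
#2 <3,1,0>
R:0↔2 J1 <3,2,0>
P:2↔1 J1 <3,3,0>
#3 <4,3,0>
R:1↔3 J1 <4,4,0>
#4 <5,4,0>
R:0↔4 J1 <5,5,0>
#5 <6,5,0>
PS:2↔5 J2 <6,5,1>
C:5↔3 J2 <6,5,2>
P:5↔1 J1 <6,6,2>
#6 <7,6,2>
C:2↔6 J2 <7,6,3>
P:4↔6 J1 <7,7,3>
PS:6↔5 J2 <7,7,4>
C:6↔0 J2 <7,7,5>
3×6 − 2×7 − 1×5 = -1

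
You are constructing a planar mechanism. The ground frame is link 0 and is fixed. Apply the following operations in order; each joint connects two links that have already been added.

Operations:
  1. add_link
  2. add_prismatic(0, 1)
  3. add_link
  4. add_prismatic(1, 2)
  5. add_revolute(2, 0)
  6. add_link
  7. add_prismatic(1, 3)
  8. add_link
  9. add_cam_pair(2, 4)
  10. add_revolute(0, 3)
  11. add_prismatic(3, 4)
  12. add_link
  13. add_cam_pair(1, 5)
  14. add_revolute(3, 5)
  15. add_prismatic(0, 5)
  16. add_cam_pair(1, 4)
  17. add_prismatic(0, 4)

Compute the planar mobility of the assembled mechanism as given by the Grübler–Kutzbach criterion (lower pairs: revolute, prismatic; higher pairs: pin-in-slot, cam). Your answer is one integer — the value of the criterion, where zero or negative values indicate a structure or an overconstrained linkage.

ground; <1,0,0>
#1 <2,0,0>
P:0↔1 J1 <2,1,0>
#2 <3,1,0>
P:1↔2 J1 <3,2,0>
R:2↔0 J1 <3,3,0>
#3 <4,3,0>
P:1↔3 J1 <4,4,0>
#4 <5,4,0>
C:2↔4 J2 <5,4,1>
R:0↔3 J1 <5,5,1>
P:3↔4 J1 <5,6,1>
#5 <6,6,1>
C:1↔5 J2 <6,6,2>
R:3↔5 J1 <6,7,2>
P:0↔5 J1 <6,8,2>
C:1↔4 J2 <6,8,3>
P:0↔4 J1 <6,9,3>
3×5 − 2×9 − 1×3 = -6

M = -6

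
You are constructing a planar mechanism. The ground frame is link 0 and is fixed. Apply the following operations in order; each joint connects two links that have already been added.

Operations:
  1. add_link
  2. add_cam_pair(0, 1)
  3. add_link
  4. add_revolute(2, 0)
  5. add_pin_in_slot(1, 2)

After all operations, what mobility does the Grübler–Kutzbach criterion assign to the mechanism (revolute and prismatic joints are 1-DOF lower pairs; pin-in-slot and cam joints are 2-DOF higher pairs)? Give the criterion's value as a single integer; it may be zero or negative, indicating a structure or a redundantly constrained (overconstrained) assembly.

(L,J1,J2)=(1,0,0); link0 fixed
link1: (2,0,0)
C 0-1 [J2]: (2,0,1)
link2: (3,0,1)
R 2-0 [J1]: (3,1,1)
PS 1-2 [J2]: (3,1,2)
Grübler: 3·2 − 2·1 − 2 = 2

M = 2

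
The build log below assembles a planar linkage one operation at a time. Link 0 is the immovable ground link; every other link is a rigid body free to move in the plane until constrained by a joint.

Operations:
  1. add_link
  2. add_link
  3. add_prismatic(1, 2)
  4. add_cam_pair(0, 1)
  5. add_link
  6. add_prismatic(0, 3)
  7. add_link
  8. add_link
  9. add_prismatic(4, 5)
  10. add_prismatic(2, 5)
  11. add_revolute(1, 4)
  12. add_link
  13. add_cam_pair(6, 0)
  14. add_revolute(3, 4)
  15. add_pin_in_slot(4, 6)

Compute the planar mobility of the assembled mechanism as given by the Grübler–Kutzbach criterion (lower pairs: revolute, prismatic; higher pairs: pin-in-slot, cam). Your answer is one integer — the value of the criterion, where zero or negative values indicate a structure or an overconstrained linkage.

M = 3

link 0 = ground. State L|J1|J2 = 1|0|0
+link1  2|0|0
+link2  3|0|0
P(1,2) f=1→J1  3|1|0
C(0,1) f=2→J2  3|1|1
+link3  4|1|1
P(0,3) f=1→J1  4|2|1
+link4  5|2|1
+link5  6|2|1
P(4,5) f=1→J1  6|3|1
P(2,5) f=1→J1  6|4|1
R(1,4) f=1→J1  6|5|1
+link6  7|5|1
C(6,0) f=2→J2  7|5|2
R(3,4) f=1→J1  7|6|2
PS(4,6) f=2→J2  7|6|3
M = 3(7−1)−2·6−3 = 18−12−3 = 3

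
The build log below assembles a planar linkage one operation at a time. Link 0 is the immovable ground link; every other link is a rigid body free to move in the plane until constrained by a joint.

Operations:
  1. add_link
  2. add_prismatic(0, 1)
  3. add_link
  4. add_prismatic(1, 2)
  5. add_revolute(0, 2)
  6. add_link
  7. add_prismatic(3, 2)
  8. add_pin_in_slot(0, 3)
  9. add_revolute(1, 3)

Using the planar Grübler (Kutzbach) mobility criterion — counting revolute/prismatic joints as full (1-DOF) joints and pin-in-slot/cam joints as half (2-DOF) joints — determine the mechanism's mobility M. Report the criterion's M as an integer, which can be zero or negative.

M = -2

L=1 J1=0 J2=0
add link → L=2 J1=0 J2=0
P@0,1 dof=1 J1 → L=2 J1=1 J2=0
add link → L=3 J1=1 J2=0
P@1,2 dof=1 J1 → L=3 J1=2 J2=0
R@0,2 dof=1 J1 → L=3 J1=3 J2=0
add link → L=4 J1=3 J2=0
P@3,2 dof=1 J1 → L=4 J1=4 J2=0
PS@0,3 dof=2 J2 → L=4 J1=4 J2=1
R@1,3 dof=1 J1 → L=4 J1=5 J2=1
M=3(L−1)−2J1−J2=3·3−2·5−1=-2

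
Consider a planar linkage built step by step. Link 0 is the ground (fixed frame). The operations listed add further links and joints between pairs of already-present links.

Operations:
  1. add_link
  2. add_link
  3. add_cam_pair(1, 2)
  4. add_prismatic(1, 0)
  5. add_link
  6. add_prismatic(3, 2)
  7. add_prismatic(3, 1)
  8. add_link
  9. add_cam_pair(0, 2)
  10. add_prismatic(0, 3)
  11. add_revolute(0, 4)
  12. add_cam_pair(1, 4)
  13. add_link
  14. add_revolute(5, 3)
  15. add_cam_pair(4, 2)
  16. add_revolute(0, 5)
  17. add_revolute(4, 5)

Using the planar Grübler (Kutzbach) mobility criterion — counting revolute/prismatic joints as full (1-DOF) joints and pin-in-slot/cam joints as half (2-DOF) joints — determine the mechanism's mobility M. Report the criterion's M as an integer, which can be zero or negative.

ground; <1,0,0>
#1 <2,0,0>
#2 <3,0,0>
C:1↔2 J2 <3,0,1>
P:1↔0 J1 <3,1,1>
#3 <4,1,1>
P:3↔2 J1 <4,2,1>
P:3↔1 J1 <4,3,1>
#4 <5,3,1>
C:0↔2 J2 <5,3,2>
P:0↔3 J1 <5,4,2>
R:0↔4 J1 <5,5,2>
C:1↔4 J2 <5,5,3>
#5 <6,5,3>
R:5↔3 J1 <6,6,3>
C:4↔2 J2 <6,6,4>
R:0↔5 J1 <6,7,4>
R:4↔5 J1 <6,8,4>
3×5 − 2×8 − 1×4 = -5

M = -5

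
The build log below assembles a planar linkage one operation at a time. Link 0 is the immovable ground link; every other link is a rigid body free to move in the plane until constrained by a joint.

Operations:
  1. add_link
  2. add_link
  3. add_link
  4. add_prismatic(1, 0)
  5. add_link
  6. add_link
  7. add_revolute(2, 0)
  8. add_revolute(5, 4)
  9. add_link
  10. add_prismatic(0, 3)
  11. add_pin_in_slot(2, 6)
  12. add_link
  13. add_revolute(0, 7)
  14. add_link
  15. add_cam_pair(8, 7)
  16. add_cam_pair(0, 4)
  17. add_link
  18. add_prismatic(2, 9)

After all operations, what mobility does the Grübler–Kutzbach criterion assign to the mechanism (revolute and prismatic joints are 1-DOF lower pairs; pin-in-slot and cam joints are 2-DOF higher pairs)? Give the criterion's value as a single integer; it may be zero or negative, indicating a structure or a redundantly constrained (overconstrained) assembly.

link 0 = ground. State L|J1|J2 = 1|0|0
+link1  2|0|0
+link2  3|0|0
+link3  4|0|0
P(1,0) f=1→J1  4|1|0
+link4  5|1|0
+link5  6|1|0
R(2,0) f=1→J1  6|2|0
R(5,4) f=1→J1  6|3|0
+link6  7|3|0
P(0,3) f=1→J1  7|4|0
PS(2,6) f=2→J2  7|4|1
+link7  8|4|1
R(0,7) f=1→J1  8|5|1
+link8  9|5|1
C(8,7) f=2→J2  9|5|2
C(0,4) f=2→J2  9|5|3
+link9  10|5|3
P(2,9) f=1→J1  10|6|3
M = 3(10−1)−2·6−3 = 27−12−3 = 12

M = 12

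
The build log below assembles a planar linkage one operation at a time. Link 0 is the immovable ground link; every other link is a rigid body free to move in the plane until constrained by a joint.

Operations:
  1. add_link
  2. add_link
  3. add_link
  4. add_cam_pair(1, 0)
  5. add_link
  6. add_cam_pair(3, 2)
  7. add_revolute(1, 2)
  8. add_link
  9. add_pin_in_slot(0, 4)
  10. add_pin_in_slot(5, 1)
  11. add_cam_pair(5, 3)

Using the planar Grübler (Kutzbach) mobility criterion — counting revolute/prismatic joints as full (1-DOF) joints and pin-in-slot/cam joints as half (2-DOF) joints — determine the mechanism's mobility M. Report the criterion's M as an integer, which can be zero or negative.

M = 8

[1;0;0] (link 0 is ground)
L+ [2;0;0]
L+ [3;0;0]
L+ [4;0;0]
C(1,0)∈J2 [4;0;1]
L+ [5;0;1]
C(3,2)∈J2 [5;0;2]
R(1,2)∈J1 [5;1;2]
L+ [6;1;2]
PS(0,4)∈J2 [6;1;3]
PS(5,1)∈J2 [6;1;4]
C(5,3)∈J2 [6;1;5]
mobility = 15 − 2 − 5 = 8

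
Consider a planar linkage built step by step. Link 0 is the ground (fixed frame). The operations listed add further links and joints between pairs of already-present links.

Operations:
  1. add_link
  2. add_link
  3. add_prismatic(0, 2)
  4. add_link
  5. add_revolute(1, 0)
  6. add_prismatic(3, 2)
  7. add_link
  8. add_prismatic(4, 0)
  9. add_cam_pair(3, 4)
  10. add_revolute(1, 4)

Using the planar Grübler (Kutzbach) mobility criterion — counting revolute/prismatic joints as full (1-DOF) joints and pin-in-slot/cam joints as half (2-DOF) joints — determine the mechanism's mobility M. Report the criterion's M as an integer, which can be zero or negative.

M = 1

L=1 J1=0 J2=0
add link → L=2 J1=0 J2=0
add link → L=3 J1=0 J2=0
P@0,2 dof=1 J1 → L=3 J1=1 J2=0
add link → L=4 J1=1 J2=0
R@1,0 dof=1 J1 → L=4 J1=2 J2=0
P@3,2 dof=1 J1 → L=4 J1=3 J2=0
add link → L=5 J1=3 J2=0
P@4,0 dof=1 J1 → L=5 J1=4 J2=0
C@3,4 dof=2 J2 → L=5 J1=4 J2=1
R@1,4 dof=1 J1 → L=5 J1=5 J2=1
M=3(L−1)−2J1−J2=3·4−2·5−1=1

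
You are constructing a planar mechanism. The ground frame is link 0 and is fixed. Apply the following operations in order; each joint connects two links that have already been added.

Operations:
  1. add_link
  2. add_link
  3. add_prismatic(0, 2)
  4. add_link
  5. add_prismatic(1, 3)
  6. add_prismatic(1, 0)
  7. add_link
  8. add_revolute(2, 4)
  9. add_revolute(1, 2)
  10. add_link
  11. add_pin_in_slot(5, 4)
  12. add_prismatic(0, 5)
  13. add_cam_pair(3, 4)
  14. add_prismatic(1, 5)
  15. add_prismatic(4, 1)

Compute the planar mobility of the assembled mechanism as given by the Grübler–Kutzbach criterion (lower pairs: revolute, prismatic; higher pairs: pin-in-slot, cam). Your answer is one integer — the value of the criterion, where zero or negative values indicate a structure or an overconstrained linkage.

(L,J1,J2)=(1,0,0); link0 fixed
link1: (2,0,0)
link2: (3,0,0)
P 0-2 [J1]: (3,1,0)
link3: (4,1,0)
P 1-3 [J1]: (4,2,0)
P 1-0 [J1]: (4,3,0)
link4: (5,3,0)
R 2-4 [J1]: (5,4,0)
R 1-2 [J1]: (5,5,0)
link5: (6,5,0)
PS 5-4 [J2]: (6,5,1)
P 0-5 [J1]: (6,6,1)
C 3-4 [J2]: (6,6,2)
P 1-5 [J1]: (6,7,2)
P 4-1 [J1]: (6,8,2)
Grübler: 3·5 − 2·8 − 2 = -3

M = -3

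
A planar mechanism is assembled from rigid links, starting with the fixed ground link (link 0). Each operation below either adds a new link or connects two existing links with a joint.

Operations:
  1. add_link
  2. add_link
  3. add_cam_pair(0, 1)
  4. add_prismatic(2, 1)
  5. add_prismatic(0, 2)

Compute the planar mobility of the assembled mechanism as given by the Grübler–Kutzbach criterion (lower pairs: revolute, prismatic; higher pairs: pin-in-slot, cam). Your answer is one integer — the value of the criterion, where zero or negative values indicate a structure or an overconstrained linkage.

M = 1

(L,J1,J2)=(1,0,0); link0 fixed
link1: (2,0,0)
link2: (3,0,0)
C 0-1 [J2]: (3,0,1)
P 2-1 [J1]: (3,1,1)
P 0-2 [J1]: (3,2,1)
Grübler: 3·2 − 2·2 − 1 = 1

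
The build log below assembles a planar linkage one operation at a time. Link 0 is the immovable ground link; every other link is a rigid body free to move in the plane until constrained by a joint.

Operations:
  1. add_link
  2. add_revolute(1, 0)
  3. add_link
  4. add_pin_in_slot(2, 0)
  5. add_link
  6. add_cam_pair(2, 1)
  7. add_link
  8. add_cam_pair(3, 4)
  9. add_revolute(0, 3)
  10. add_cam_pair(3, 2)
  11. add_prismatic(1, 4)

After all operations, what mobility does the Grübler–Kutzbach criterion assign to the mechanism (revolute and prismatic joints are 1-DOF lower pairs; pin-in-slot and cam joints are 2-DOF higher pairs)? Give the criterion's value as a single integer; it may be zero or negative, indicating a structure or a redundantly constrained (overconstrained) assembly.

M = 2

link 0 = ground. State L|J1|J2 = 1|0|0
+link1  2|0|0
R(1,0) f=1→J1  2|1|0
+link2  3|1|0
PS(2,0) f=2→J2  3|1|1
+link3  4|1|1
C(2,1) f=2→J2  4|1|2
+link4  5|1|2
C(3,4) f=2→J2  5|1|3
R(0,3) f=1→J1  5|2|3
C(3,2) f=2→J2  5|2|4
P(1,4) f=1→J1  5|3|4
M = 3(5−1)−2·3−4 = 12−6−4 = 2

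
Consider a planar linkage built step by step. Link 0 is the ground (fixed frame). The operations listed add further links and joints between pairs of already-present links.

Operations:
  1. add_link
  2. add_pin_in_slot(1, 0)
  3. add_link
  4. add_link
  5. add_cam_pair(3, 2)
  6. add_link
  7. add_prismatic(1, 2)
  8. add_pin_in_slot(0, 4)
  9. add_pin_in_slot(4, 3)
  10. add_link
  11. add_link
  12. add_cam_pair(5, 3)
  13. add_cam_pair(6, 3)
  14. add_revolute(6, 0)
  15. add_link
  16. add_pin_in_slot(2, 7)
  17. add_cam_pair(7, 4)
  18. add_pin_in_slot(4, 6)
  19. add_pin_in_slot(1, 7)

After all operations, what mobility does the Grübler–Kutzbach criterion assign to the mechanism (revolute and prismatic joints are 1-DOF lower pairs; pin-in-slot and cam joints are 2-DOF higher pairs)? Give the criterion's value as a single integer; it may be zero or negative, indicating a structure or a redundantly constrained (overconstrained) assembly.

M = 7

L=1 J1=0 J2=0
add link → L=2 J1=0 J2=0
PS@1,0 dof=2 J2 → L=2 J1=0 J2=1
add link → L=3 J1=0 J2=1
add link → L=4 J1=0 J2=1
C@3,2 dof=2 J2 → L=4 J1=0 J2=2
add link → L=5 J1=0 J2=2
P@1,2 dof=1 J1 → L=5 J1=1 J2=2
PS@0,4 dof=2 J2 → L=5 J1=1 J2=3
PS@4,3 dof=2 J2 → L=5 J1=1 J2=4
add link → L=6 J1=1 J2=4
add link → L=7 J1=1 J2=4
C@5,3 dof=2 J2 → L=7 J1=1 J2=5
C@6,3 dof=2 J2 → L=7 J1=1 J2=6
R@6,0 dof=1 J1 → L=7 J1=2 J2=6
add link → L=8 J1=2 J2=6
PS@2,7 dof=2 J2 → L=8 J1=2 J2=7
C@7,4 dof=2 J2 → L=8 J1=2 J2=8
PS@4,6 dof=2 J2 → L=8 J1=2 J2=9
PS@1,7 dof=2 J2 → L=8 J1=2 J2=10
M=3(L−1)−2J1−J2=3·7−2·2−10=7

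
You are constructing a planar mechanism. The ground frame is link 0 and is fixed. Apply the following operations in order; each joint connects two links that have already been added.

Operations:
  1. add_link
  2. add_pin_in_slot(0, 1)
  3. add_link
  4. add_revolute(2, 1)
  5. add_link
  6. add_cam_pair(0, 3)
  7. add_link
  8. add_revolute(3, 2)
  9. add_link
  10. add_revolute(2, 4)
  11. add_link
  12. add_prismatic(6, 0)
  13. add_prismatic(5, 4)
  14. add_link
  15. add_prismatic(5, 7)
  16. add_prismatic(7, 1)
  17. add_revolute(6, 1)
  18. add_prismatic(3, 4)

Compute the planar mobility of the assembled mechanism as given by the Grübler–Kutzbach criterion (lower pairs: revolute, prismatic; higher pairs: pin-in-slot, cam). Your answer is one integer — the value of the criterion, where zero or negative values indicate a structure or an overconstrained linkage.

M = 1

[1;0;0] (link 0 is ground)
L+ [2;0;0]
PS(0,1)∈J2 [2;0;1]
L+ [3;0;1]
R(2,1)∈J1 [3;1;1]
L+ [4;1;1]
C(0,3)∈J2 [4;1;2]
L+ [5;1;2]
R(3,2)∈J1 [5;2;2]
L+ [6;2;2]
R(2,4)∈J1 [6;3;2]
L+ [7;3;2]
P(6,0)∈J1 [7;4;2]
P(5,4)∈J1 [7;5;2]
L+ [8;5;2]
P(5,7)∈J1 [8;6;2]
P(7,1)∈J1 [8;7;2]
R(6,1)∈J1 [8;8;2]
P(3,4)∈J1 [8;9;2]
mobility = 21 − 18 − 2 = 1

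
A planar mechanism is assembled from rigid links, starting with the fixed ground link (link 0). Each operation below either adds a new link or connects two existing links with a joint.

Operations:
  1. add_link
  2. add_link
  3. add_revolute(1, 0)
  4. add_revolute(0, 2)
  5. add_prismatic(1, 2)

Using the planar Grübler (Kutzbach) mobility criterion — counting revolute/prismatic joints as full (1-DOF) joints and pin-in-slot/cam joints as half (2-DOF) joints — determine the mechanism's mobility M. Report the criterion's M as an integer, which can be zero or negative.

M = 0

L=1 J1=0 J2=0
add link → L=2 J1=0 J2=0
add link → L=3 J1=0 J2=0
R@1,0 dof=1 J1 → L=3 J1=1 J2=0
R@0,2 dof=1 J1 → L=3 J1=2 J2=0
P@1,2 dof=1 J1 → L=3 J1=3 J2=0
M=3(L−1)−2J1−J2=3·2−2·3−0=0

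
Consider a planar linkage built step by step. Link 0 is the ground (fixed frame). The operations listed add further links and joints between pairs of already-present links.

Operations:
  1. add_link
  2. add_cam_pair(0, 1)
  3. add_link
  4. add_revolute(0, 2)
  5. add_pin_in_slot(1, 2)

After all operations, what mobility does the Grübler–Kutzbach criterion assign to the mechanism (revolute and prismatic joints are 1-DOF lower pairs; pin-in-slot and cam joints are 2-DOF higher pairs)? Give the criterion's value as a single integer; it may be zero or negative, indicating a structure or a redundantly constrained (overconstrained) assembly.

M = 2

[1;0;0] (link 0 is ground)
L+ [2;0;0]
C(0,1)∈J2 [2;0;1]
L+ [3;0;1]
R(0,2)∈J1 [3;1;1]
PS(1,2)∈J2 [3;1;2]
mobility = 6 − 2 − 2 = 2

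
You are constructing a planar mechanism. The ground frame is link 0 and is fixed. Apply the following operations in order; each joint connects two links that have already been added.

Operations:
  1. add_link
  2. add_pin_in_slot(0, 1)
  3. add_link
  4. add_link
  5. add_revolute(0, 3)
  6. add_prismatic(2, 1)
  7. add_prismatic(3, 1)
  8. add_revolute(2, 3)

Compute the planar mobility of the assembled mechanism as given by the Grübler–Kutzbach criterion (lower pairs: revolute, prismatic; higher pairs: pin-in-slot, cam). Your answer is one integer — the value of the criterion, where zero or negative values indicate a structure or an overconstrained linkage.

L=1 J1=0 J2=0
add link → L=2 J1=0 J2=0
PS@0,1 dof=2 J2 → L=2 J1=0 J2=1
add link → L=3 J1=0 J2=1
add link → L=4 J1=0 J2=1
R@0,3 dof=1 J1 → L=4 J1=1 J2=1
P@2,1 dof=1 J1 → L=4 J1=2 J2=1
P@3,1 dof=1 J1 → L=4 J1=3 J2=1
R@2,3 dof=1 J1 → L=4 J1=4 J2=1
M=3(L−1)−2J1−J2=3·3−2·4−1=0

M = 0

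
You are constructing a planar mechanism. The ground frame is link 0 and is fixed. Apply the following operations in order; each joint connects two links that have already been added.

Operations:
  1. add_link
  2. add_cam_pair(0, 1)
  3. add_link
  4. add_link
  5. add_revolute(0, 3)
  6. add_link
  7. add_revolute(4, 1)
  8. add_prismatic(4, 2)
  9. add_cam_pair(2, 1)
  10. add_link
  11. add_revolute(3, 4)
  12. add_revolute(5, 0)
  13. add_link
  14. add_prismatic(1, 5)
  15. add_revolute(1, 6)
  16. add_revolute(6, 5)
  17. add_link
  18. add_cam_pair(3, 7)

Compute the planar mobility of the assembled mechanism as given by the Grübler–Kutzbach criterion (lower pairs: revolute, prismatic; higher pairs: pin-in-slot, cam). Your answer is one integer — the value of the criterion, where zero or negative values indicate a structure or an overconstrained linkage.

M = 2

[1;0;0] (link 0 is ground)
L+ [2;0;0]
C(0,1)∈J2 [2;0;1]
L+ [3;0;1]
L+ [4;0;1]
R(0,3)∈J1 [4;1;1]
L+ [5;1;1]
R(4,1)∈J1 [5;2;1]
P(4,2)∈J1 [5;3;1]
C(2,1)∈J2 [5;3;2]
L+ [6;3;2]
R(3,4)∈J1 [6;4;2]
R(5,0)∈J1 [6;5;2]
L+ [7;5;2]
P(1,5)∈J1 [7;6;2]
R(1,6)∈J1 [7;7;2]
R(6,5)∈J1 [7;8;2]
L+ [8;8;2]
C(3,7)∈J2 [8;8;3]
mobility = 21 − 16 − 3 = 2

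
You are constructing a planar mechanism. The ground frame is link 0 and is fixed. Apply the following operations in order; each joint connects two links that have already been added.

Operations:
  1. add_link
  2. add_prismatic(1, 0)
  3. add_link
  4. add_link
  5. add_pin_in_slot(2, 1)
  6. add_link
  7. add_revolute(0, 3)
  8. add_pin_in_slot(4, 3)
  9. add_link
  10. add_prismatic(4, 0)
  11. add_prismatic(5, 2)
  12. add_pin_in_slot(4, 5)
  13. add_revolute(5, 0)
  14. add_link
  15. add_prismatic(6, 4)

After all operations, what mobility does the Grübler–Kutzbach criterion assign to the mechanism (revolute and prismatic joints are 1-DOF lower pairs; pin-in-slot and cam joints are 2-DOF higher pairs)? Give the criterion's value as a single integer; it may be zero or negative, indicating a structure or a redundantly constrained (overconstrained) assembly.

M = 3

ground; <1,0,0>
#1 <2,0,0>
P:1↔0 J1 <2,1,0>
#2 <3,1,0>
#3 <4,1,0>
PS:2↔1 J2 <4,1,1>
#4 <5,1,1>
R:0↔3 J1 <5,2,1>
PS:4↔3 J2 <5,2,2>
#5 <6,2,2>
P:4↔0 J1 <6,3,2>
P:5↔2 J1 <6,4,2>
PS:4↔5 J2 <6,4,3>
R:5↔0 J1 <6,5,3>
#6 <7,5,3>
P:6↔4 J1 <7,6,3>
3×6 − 2×6 − 1×3 = 3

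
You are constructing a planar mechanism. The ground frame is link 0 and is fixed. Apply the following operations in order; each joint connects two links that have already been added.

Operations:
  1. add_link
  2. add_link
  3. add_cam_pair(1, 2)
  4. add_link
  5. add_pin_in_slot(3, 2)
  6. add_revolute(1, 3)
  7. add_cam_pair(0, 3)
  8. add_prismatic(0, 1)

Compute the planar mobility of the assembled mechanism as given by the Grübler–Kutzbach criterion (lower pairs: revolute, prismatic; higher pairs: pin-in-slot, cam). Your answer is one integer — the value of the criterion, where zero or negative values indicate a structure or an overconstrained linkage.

L=1 J1=0 J2=0
add link → L=2 J1=0 J2=0
add link → L=3 J1=0 J2=0
C@1,2 dof=2 J2 → L=3 J1=0 J2=1
add link → L=4 J1=0 J2=1
PS@3,2 dof=2 J2 → L=4 J1=0 J2=2
R@1,3 dof=1 J1 → L=4 J1=1 J2=2
C@0,3 dof=2 J2 → L=4 J1=1 J2=3
P@0,1 dof=1 J1 → L=4 J1=2 J2=3
M=3(L−1)−2J1−J2=3·3−2·2−3=2

M = 2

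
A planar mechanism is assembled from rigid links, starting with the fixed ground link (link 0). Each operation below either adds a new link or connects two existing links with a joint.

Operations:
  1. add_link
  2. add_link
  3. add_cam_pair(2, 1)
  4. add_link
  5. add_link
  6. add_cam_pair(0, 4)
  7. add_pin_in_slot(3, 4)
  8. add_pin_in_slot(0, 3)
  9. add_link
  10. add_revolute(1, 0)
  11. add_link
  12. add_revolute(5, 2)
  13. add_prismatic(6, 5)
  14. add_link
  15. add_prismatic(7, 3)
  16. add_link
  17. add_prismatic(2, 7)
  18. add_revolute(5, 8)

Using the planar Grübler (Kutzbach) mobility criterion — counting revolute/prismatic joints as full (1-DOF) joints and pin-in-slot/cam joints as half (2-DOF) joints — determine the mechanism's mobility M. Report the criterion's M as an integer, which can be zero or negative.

M = 8

ground; <1,0,0>
#1 <2,0,0>
#2 <3,0,0>
C:2↔1 J2 <3,0,1>
#3 <4,0,1>
#4 <5,0,1>
C:0↔4 J2 <5,0,2>
PS:3↔4 J2 <5,0,3>
PS:0↔3 J2 <5,0,4>
#5 <6,0,4>
R:1↔0 J1 <6,1,4>
#6 <7,1,4>
R:5↔2 J1 <7,2,4>
P:6↔5 J1 <7,3,4>
#7 <8,3,4>
P:7↔3 J1 <8,4,4>
#8 <9,4,4>
P:2↔7 J1 <9,5,4>
R:5↔8 J1 <9,6,4>
3×8 − 2×6 − 1×4 = 8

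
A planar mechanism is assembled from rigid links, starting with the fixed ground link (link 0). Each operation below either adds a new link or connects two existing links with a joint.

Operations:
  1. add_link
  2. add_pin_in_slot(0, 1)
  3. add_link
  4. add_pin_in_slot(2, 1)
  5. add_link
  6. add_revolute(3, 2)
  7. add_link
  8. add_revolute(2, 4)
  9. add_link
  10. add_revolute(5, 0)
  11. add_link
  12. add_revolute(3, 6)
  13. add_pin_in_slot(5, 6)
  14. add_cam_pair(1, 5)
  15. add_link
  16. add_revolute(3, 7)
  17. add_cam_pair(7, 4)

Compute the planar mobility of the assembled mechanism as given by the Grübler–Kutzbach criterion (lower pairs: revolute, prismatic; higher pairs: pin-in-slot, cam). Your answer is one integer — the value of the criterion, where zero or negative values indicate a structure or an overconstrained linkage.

[1;0;0] (link 0 is ground)
L+ [2;0;0]
PS(0,1)∈J2 [2;0;1]
L+ [3;0;1]
PS(2,1)∈J2 [3;0;2]
L+ [4;0;2]
R(3,2)∈J1 [4;1;2]
L+ [5;1;2]
R(2,4)∈J1 [5;2;2]
L+ [6;2;2]
R(5,0)∈J1 [6;3;2]
L+ [7;3;2]
R(3,6)∈J1 [7;4;2]
PS(5,6)∈J2 [7;4;3]
C(1,5)∈J2 [7;4;4]
L+ [8;4;4]
R(3,7)∈J1 [8;5;4]
C(7,4)∈J2 [8;5;5]
mobility = 21 − 10 − 5 = 6

M = 6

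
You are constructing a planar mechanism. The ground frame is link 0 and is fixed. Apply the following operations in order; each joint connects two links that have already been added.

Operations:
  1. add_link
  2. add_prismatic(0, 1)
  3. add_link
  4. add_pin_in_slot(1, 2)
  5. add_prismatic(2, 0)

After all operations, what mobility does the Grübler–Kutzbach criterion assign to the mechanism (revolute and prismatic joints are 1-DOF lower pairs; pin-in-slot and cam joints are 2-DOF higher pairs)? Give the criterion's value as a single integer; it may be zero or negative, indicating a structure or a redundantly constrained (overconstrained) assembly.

(L,J1,J2)=(1,0,0); link0 fixed
link1: (2,0,0)
P 0-1 [J1]: (2,1,0)
link2: (3,1,0)
PS 1-2 [J2]: (3,1,1)
P 2-0 [J1]: (3,2,1)
Grübler: 3·2 − 2·2 − 1 = 1

M = 1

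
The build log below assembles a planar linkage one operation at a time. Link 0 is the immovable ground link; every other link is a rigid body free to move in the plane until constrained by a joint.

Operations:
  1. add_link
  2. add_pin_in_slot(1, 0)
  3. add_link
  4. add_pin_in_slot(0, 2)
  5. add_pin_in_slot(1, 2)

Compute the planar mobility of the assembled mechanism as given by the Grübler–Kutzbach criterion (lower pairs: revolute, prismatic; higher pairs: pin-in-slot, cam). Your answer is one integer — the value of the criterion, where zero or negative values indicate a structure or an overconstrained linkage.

M = 3

[1;0;0] (link 0 is ground)
L+ [2;0;0]
PS(1,0)∈J2 [2;0;1]
L+ [3;0;1]
PS(0,2)∈J2 [3;0;2]
PS(1,2)∈J2 [3;0;3]
mobility = 6 − 0 − 3 = 3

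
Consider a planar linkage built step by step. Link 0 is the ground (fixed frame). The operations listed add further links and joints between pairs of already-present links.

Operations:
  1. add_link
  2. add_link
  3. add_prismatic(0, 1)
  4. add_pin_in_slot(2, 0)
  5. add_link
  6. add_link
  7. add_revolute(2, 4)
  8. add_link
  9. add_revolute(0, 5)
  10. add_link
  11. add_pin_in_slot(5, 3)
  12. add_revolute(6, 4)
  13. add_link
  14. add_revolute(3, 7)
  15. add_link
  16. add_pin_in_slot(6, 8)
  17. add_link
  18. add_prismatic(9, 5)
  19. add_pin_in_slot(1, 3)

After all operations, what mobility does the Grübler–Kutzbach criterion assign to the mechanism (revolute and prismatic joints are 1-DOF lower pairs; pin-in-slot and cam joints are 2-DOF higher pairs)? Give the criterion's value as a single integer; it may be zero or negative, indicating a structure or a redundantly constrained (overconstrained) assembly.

M = 11

link 0 = ground. State L|J1|J2 = 1|0|0
+link1  2|0|0
+link2  3|0|0
P(0,1) f=1→J1  3|1|0
PS(2,0) f=2→J2  3|1|1
+link3  4|1|1
+link4  5|1|1
R(2,4) f=1→J1  5|2|1
+link5  6|2|1
R(0,5) f=1→J1  6|3|1
+link6  7|3|1
PS(5,3) f=2→J2  7|3|2
R(6,4) f=1→J1  7|4|2
+link7  8|4|2
R(3,7) f=1→J1  8|5|2
+link8  9|5|2
PS(6,8) f=2→J2  9|5|3
+link9  10|5|3
P(9,5) f=1→J1  10|6|3
PS(1,3) f=2→J2  10|6|4
M = 3(10−1)−2·6−4 = 27−12−4 = 11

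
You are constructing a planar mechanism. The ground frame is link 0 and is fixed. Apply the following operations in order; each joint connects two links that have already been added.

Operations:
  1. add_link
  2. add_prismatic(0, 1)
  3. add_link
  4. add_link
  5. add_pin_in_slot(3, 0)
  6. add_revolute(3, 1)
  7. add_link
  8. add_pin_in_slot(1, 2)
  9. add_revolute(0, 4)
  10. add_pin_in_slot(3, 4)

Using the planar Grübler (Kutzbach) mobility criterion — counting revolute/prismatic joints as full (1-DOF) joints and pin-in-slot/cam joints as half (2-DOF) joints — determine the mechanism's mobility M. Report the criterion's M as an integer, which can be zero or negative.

M = 3

link 0 = ground. State L|J1|J2 = 1|0|0
+link1  2|0|0
P(0,1) f=1→J1  2|1|0
+link2  3|1|0
+link3  4|1|0
PS(3,0) f=2→J2  4|1|1
R(3,1) f=1→J1  4|2|1
+link4  5|2|1
PS(1,2) f=2→J2  5|2|2
R(0,4) f=1→J1  5|3|2
PS(3,4) f=2→J2  5|3|3
M = 3(5−1)−2·3−3 = 12−6−3 = 3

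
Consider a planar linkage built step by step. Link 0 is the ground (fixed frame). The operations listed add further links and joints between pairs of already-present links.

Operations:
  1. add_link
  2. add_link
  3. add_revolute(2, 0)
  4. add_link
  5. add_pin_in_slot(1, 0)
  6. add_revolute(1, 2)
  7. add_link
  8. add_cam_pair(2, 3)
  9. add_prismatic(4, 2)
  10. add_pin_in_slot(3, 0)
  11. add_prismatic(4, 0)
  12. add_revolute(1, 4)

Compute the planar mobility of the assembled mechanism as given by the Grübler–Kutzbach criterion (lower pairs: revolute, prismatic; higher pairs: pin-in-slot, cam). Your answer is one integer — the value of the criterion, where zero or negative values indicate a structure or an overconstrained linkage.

M = -1

ground; <1,0,0>
#1 <2,0,0>
#2 <3,0,0>
R:2↔0 J1 <3,1,0>
#3 <4,1,0>
PS:1↔0 J2 <4,1,1>
R:1↔2 J1 <4,2,1>
#4 <5,2,1>
C:2↔3 J2 <5,2,2>
P:4↔2 J1 <5,3,2>
PS:3↔0 J2 <5,3,3>
P:4↔0 J1 <5,4,3>
R:1↔4 J1 <5,5,3>
3×4 − 2×5 − 1×3 = -1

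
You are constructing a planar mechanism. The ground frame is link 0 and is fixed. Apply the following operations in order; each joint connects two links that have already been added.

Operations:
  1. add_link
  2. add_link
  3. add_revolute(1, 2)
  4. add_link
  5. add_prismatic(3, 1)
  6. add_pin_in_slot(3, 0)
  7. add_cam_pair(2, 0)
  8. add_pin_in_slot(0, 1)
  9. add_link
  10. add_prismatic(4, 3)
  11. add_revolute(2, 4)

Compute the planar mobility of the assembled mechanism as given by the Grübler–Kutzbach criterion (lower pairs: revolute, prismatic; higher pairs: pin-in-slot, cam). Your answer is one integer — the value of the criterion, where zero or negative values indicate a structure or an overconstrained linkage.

M = 1

ground; <1,0,0>
#1 <2,0,0>
#2 <3,0,0>
R:1↔2 J1 <3,1,0>
#3 <4,1,0>
P:3↔1 J1 <4,2,0>
PS:3↔0 J2 <4,2,1>
C:2↔0 J2 <4,2,2>
PS:0↔1 J2 <4,2,3>
#4 <5,2,3>
P:4↔3 J1 <5,3,3>
R:2↔4 J1 <5,4,3>
3×4 − 2×4 − 1×3 = 1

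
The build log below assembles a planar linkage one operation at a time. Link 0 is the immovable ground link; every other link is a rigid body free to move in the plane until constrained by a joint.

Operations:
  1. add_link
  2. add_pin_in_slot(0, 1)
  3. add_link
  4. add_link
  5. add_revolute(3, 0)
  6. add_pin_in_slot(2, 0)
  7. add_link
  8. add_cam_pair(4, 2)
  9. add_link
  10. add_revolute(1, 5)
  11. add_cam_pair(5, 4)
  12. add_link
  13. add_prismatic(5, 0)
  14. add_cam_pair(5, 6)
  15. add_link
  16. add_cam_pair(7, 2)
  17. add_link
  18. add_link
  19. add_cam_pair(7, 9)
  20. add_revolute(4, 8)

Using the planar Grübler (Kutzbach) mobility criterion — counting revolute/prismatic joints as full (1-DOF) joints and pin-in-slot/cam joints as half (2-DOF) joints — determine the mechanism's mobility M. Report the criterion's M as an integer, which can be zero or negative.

[1;0;0] (link 0 is ground)
L+ [2;0;0]
PS(0,1)∈J2 [2;0;1]
L+ [3;0;1]
L+ [4;0;1]
R(3,0)∈J1 [4;1;1]
PS(2,0)∈J2 [4;1;2]
L+ [5;1;2]
C(4,2)∈J2 [5;1;3]
L+ [6;1;3]
R(1,5)∈J1 [6;2;3]
C(5,4)∈J2 [6;2;4]
L+ [7;2;4]
P(5,0)∈J1 [7;3;4]
C(5,6)∈J2 [7;3;5]
L+ [8;3;5]
C(7,2)∈J2 [8;3;6]
L+ [9;3;6]
L+ [10;3;6]
C(7,9)∈J2 [10;3;7]
R(4,8)∈J1 [10;4;7]
mobility = 27 − 8 − 7 = 12

M = 12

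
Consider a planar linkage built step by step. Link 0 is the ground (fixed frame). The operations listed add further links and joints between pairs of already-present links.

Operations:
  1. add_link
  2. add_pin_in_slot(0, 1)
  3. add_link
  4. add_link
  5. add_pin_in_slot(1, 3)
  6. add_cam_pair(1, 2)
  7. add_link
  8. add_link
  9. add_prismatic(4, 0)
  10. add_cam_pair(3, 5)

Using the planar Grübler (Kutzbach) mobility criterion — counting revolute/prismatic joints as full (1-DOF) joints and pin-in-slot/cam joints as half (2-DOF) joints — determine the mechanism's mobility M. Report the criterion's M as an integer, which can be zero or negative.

M = 9

ground; <1,0,0>
#1 <2,0,0>
PS:0↔1 J2 <2,0,1>
#2 <3,0,1>
#3 <4,0,1>
PS:1↔3 J2 <4,0,2>
C:1↔2 J2 <4,0,3>
#4 <5,0,3>
#5 <6,0,3>
P:4↔0 J1 <6,1,3>
C:3↔5 J2 <6,1,4>
3×5 − 2×1 − 1×4 = 9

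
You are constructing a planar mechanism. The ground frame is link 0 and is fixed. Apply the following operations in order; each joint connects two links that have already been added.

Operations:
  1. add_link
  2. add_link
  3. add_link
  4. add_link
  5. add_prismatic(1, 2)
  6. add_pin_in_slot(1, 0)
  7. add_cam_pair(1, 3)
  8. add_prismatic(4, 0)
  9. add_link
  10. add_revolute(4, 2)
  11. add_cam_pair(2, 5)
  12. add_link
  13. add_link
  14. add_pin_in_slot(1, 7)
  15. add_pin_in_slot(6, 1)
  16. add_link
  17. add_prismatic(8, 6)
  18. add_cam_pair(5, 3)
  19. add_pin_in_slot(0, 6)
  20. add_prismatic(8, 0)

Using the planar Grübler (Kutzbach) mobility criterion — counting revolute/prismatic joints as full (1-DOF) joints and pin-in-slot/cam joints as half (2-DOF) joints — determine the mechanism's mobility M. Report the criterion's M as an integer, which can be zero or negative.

L=1 J1=0 J2=0
add link → L=2 J1=0 J2=0
add link → L=3 J1=0 J2=0
add link → L=4 J1=0 J2=0
add link → L=5 J1=0 J2=0
P@1,2 dof=1 J1 → L=5 J1=1 J2=0
PS@1,0 dof=2 J2 → L=5 J1=1 J2=1
C@1,3 dof=2 J2 → L=5 J1=1 J2=2
P@4,0 dof=1 J1 → L=5 J1=2 J2=2
add link → L=6 J1=2 J2=2
R@4,2 dof=1 J1 → L=6 J1=3 J2=2
C@2,5 dof=2 J2 → L=6 J1=3 J2=3
add link → L=7 J1=3 J2=3
add link → L=8 J1=3 J2=3
PS@1,7 dof=2 J2 → L=8 J1=3 J2=4
PS@6,1 dof=2 J2 → L=8 J1=3 J2=5
add link → L=9 J1=3 J2=5
P@8,6 dof=1 J1 → L=9 J1=4 J2=5
C@5,3 dof=2 J2 → L=9 J1=4 J2=6
PS@0,6 dof=2 J2 → L=9 J1=4 J2=7
P@8,0 dof=1 J1 → L=9 J1=5 J2=7
M=3(L−1)−2J1−J2=3·8−2·5−7=7

M = 7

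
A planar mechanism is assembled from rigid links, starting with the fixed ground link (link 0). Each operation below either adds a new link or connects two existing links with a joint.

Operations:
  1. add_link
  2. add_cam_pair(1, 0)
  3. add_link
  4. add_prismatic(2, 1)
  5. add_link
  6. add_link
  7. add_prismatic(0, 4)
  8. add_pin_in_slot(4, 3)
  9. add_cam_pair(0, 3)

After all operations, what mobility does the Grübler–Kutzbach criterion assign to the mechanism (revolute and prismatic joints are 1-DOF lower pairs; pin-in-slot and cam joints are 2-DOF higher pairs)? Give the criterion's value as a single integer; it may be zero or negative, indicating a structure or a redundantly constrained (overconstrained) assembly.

M = 5

link 0 = ground. State L|J1|J2 = 1|0|0
+link1  2|0|0
C(1,0) f=2→J2  2|0|1
+link2  3|0|1
P(2,1) f=1→J1  3|1|1
+link3  4|1|1
+link4  5|1|1
P(0,4) f=1→J1  5|2|1
PS(4,3) f=2→J2  5|2|2
C(0,3) f=2→J2  5|2|3
M = 3(5−1)−2·2−3 = 12−4−3 = 5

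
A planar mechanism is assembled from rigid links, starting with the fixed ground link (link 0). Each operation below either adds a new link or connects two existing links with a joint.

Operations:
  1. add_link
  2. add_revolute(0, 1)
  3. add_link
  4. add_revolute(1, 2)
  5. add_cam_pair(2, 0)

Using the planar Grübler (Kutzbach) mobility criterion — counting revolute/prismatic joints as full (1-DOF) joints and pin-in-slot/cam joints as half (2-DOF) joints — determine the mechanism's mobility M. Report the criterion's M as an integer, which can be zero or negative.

M = 1

L=1 J1=0 J2=0
add link → L=2 J1=0 J2=0
R@0,1 dof=1 J1 → L=2 J1=1 J2=0
add link → L=3 J1=1 J2=0
R@1,2 dof=1 J1 → L=3 J1=2 J2=0
C@2,0 dof=2 J2 → L=3 J1=2 J2=1
M=3(L−1)−2J1−J2=3·2−2·2−1=1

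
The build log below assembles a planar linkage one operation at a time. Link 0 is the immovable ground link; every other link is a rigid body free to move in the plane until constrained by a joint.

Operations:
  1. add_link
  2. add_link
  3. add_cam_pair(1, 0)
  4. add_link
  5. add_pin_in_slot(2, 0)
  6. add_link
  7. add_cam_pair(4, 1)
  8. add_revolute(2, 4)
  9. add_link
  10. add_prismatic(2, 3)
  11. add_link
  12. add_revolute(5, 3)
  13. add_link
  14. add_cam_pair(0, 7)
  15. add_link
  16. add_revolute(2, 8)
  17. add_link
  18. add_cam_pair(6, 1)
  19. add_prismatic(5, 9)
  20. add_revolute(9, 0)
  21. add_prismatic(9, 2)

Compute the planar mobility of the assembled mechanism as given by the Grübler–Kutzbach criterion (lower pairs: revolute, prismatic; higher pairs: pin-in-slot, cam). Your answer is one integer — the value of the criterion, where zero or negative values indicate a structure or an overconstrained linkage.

link 0 = ground. State L|J1|J2 = 1|0|0
+link1  2|0|0
+link2  3|0|0
C(1,0) f=2→J2  3|0|1
+link3  4|0|1
PS(2,0) f=2→J2  4|0|2
+link4  5|0|2
C(4,1) f=2→J2  5|0|3
R(2,4) f=1→J1  5|1|3
+link5  6|1|3
P(2,3) f=1→J1  6|2|3
+link6  7|2|3
R(5,3) f=1→J1  7|3|3
+link7  8|3|3
C(0,7) f=2→J2  8|3|4
+link8  9|3|4
R(2,8) f=1→J1  9|4|4
+link9  10|4|4
C(6,1) f=2→J2  10|4|5
P(5,9) f=1→J1  10|5|5
R(9,0) f=1→J1  10|6|5
P(9,2) f=1→J1  10|7|5
M = 3(10−1)−2·7−5 = 27−14−5 = 8

M = 8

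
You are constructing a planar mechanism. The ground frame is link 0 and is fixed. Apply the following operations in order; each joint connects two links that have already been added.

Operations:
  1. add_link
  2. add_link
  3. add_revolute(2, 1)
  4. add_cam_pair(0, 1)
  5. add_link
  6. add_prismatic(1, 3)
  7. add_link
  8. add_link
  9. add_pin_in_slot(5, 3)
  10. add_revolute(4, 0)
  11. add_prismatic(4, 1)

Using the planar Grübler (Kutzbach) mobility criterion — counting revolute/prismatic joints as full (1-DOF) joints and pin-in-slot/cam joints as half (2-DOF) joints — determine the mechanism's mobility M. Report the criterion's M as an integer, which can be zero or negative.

[1;0;0] (link 0 is ground)
L+ [2;0;0]
L+ [3;0;0]
R(2,1)∈J1 [3;1;0]
C(0,1)∈J2 [3;1;1]
L+ [4;1;1]
P(1,3)∈J1 [4;2;1]
L+ [5;2;1]
L+ [6;2;1]
PS(5,3)∈J2 [6;2;2]
R(4,0)∈J1 [6;3;2]
P(4,1)∈J1 [6;4;2]
mobility = 15 − 8 − 2 = 5

M = 5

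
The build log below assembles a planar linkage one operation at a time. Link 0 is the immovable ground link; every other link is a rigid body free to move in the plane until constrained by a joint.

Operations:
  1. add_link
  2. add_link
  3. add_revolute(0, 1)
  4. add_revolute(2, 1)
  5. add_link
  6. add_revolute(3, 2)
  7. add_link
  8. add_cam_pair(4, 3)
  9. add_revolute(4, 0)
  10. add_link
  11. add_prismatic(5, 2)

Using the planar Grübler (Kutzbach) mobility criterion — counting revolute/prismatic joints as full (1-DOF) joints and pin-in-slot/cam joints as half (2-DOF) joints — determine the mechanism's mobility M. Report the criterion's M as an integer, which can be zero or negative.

[1;0;0] (link 0 is ground)
L+ [2;0;0]
L+ [3;0;0]
R(0,1)∈J1 [3;1;0]
R(2,1)∈J1 [3;2;0]
L+ [4;2;0]
R(3,2)∈J1 [4;3;0]
L+ [5;3;0]
C(4,3)∈J2 [5;3;1]
R(4,0)∈J1 [5;4;1]
L+ [6;4;1]
P(5,2)∈J1 [6;5;1]
mobility = 15 − 10 − 1 = 4

M = 4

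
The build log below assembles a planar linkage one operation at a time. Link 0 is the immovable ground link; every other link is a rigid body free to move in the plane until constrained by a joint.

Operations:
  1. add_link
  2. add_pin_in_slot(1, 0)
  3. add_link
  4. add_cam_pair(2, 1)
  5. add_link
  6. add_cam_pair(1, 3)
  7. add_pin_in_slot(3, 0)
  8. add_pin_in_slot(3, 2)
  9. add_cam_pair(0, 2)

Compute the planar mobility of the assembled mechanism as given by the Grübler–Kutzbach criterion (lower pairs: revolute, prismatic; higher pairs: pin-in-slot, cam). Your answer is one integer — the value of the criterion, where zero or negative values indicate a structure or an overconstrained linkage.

M = 3

L=1 J1=0 J2=0
add link → L=2 J1=0 J2=0
PS@1,0 dof=2 J2 → L=2 J1=0 J2=1
add link → L=3 J1=0 J2=1
C@2,1 dof=2 J2 → L=3 J1=0 J2=2
add link → L=4 J1=0 J2=2
C@1,3 dof=2 J2 → L=4 J1=0 J2=3
PS@3,0 dof=2 J2 → L=4 J1=0 J2=4
PS@3,2 dof=2 J2 → L=4 J1=0 J2=5
C@0,2 dof=2 J2 → L=4 J1=0 J2=6
M=3(L−1)−2J1−J2=3·3−2·0−6=3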